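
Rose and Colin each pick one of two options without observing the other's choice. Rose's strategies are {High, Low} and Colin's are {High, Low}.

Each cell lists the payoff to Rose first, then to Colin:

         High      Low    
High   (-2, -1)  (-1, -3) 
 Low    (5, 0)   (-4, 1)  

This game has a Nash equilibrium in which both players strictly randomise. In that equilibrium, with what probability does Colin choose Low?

7/10

Let q be the probability that Colin plays High. In a completely mixed equilibrium, Rose must be indifferent between High and Low.
Rose's expected payoff from High is −2q − (1−q); from Low it is 5q − 4(1−q).
Setting these equal: −q − 1 = 9q − 4, so q = 3/10.
Therefore Colin plays Low with probability 1 − 3/10 = 7/10.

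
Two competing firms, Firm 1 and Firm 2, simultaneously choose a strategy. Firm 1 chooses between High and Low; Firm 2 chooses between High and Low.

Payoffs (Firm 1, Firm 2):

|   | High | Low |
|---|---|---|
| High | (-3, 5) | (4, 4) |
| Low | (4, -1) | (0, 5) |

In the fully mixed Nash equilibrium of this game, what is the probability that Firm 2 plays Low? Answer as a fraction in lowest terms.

Let c be the probability that Firm 2 plays High. In a completely mixed equilibrium, Firm 1 must be indifferent between High and Low.
Firm 1's expected payoff from High is −3c + 4(1−c); from Low it is 4c.
Setting these equal: −7c + 4 = 4c, so c = 4/11.
Therefore Firm 2 plays Low with probability 1 − 4/11 = 7/11.

7/11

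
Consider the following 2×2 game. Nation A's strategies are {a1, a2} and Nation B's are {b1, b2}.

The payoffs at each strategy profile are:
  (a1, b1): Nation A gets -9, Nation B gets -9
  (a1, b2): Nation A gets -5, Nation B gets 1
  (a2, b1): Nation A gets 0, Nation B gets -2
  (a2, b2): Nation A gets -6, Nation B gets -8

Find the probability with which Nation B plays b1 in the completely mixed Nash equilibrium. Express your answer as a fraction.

1/10

Let y be the probability that Nation B plays b1. In a completely mixed equilibrium, Nation A must be indifferent between a1 and a2.
Nation A's expected payoff from a1 is −9y − 5(1−y); from a2 it is −6(1−y).
Setting these equal: −4y − 5 = 6y − 6, so y = 1/10.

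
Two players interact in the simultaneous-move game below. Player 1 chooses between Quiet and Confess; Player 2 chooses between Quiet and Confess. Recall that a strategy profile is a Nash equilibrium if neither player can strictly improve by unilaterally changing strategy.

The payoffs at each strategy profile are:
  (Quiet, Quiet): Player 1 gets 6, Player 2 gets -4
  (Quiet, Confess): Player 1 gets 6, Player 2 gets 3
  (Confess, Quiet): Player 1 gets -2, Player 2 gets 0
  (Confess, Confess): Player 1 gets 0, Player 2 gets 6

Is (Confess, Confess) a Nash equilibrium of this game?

No

At (Confess, Confess), Player 1 earns 0; switching to Quiet would give 6, so Player 1 would deviate.
Player 2 earns 6; switching to Quiet would give 0, so Player 2 has no profitable deviation.
Since at least one player can profitably deviate, this is not a Nash equilibrium.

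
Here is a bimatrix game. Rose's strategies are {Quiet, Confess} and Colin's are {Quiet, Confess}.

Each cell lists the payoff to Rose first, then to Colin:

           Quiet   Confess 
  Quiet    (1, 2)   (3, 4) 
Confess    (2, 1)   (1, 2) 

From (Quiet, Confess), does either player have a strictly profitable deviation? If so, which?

Neither

Rose at (Quiet, Confess) earns 3; deviating to Confess yields 1 — not better.
Colin earns 4; deviating to Quiet yields 2 — not better.
Neither player can strictly improve; the profile is a Nash equilibrium.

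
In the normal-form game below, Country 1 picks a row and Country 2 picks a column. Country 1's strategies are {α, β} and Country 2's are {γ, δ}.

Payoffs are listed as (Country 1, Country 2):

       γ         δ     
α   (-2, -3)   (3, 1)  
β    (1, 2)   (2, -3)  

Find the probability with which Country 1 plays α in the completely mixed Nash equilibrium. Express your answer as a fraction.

Let p be the probability that Country 1 plays α. In a completely mixed equilibrium, Country 2 must be indifferent between γ and δ.
Country 2's expected payoff from γ is −3p + 2(1−p); from δ it is p − 3(1−p).
Setting these equal: −5p + 2 = 4p − 3, so p = 5/9.

5/9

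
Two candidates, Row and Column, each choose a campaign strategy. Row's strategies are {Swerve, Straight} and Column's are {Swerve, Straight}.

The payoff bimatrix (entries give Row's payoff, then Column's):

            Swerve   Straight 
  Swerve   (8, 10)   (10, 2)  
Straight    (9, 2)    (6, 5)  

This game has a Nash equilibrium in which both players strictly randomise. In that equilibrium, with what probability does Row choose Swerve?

3/11

Let p be the probability that Row plays Swerve. In a completely mixed equilibrium, Column must be indifferent between Swerve and Straight.
Column's expected payoff from Swerve is 10p + 2(1−p); from Straight it is 2p + 5(1−p).
Setting these equal: 8p + 2 = −3p + 5, so p = 3/11.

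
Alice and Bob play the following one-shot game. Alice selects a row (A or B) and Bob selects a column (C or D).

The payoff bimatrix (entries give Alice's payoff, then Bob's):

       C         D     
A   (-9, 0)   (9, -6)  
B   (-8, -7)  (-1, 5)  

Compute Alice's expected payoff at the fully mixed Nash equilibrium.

-81/11

First find q, the probability Bob plays C, from Alice's indifference between A and B: −9q + 9(1−q) = −8q − (1−q), giving q = 10/11.
Since Alice is indifferent in equilibrium, Alice's expected payoff equals the payoff from either row against (10/11, 1/11). Using A: −9(10/11) + 9(1/11) = -81/11.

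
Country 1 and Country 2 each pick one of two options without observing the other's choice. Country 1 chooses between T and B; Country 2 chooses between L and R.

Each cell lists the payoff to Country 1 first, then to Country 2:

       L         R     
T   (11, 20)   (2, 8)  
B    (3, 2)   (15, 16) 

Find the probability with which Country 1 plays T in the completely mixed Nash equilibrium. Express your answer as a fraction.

Let r be the probability that Country 1 plays T. In a completely mixed equilibrium, Country 2 must be indifferent between L and R.
Country 2's expected payoff from L is 20r + 2(1−r); from R it is 8r + 16(1−r).
Setting these equal: 18r + 2 = −8r + 16, so r = 7/13.

7/13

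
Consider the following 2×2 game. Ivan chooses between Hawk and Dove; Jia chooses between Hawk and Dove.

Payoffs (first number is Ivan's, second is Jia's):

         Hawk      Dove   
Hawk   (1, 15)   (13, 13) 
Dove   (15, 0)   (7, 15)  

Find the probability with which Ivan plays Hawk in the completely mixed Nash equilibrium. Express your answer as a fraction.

15/17

Let p be the probability that Ivan plays Hawk. In a completely mixed equilibrium, Jia must be indifferent between Hawk and Dove.
Jia's expected payoff from Hawk is 15p; from Dove it is 13p + 15(1−p).
Setting these equal: 15p = −2p + 15, so p = 15/17.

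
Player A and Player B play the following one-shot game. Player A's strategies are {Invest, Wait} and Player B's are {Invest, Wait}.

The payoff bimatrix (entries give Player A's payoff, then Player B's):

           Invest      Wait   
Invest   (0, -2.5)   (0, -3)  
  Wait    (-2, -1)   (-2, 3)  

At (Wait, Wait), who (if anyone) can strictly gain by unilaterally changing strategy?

Player A

Player A at (Wait, Wait) earns -2; deviating to Invest yields 0 — a strict improvement.
Player B earns 3; deviating to Invest yields -1 — not better.
Only Player A has a strictly profitable deviation.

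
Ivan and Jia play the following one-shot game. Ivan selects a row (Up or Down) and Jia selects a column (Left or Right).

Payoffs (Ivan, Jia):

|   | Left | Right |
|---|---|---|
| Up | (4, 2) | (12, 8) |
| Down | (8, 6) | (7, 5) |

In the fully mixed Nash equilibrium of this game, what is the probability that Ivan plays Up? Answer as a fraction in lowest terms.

1/7

Let x be the probability that Ivan plays Up. In a completely mixed equilibrium, Jia must be indifferent between Left and Right.
Jia's expected payoff from Left is 2x + 6(1−x); from Right it is 8x + 5(1−x).
Setting these equal: −4x + 6 = 3x + 5, so x = 1/7.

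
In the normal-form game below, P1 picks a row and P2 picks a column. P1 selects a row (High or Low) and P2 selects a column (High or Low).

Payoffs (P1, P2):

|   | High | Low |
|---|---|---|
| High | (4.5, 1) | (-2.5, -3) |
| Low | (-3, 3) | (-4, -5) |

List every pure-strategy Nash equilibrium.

(High, High)

(High, High): P1 gets 4.5 ≥ -3 from Low, and P2 gets 1 ≥ -3 from Low — Nash equilibrium.
(High, Low): P2 prefers High (1 > -3) — not an equilibrium.
(Low, High): P1 prefers High (4.5 > -3) — not an equilibrium.
(Low, Low): P1 prefers High (-2.5 > -4); P2 prefers High (3 > -5) — not an equilibrium.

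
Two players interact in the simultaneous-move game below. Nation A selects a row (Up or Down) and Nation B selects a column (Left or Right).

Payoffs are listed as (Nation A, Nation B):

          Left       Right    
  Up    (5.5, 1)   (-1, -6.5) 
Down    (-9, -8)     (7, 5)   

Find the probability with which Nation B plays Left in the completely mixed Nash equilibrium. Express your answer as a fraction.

16/45

Let c be the probability that Nation B plays Left. In a completely mixed equilibrium, Nation A must be indifferent between Up and Down.
Nation A's expected payoff from Up is 5.5c − (1−c); from Down it is −9c + 7(1−c).
Setting these equal: 6.5c − 1 = −16c + 7, so c = 16/45.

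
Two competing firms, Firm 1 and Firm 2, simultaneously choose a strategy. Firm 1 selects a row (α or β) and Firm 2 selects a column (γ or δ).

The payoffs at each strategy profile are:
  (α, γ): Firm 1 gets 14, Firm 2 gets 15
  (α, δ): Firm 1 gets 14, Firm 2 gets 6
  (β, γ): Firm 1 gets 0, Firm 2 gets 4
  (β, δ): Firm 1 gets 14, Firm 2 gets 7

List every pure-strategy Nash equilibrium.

(α, γ): Firm 1 gets 14 ≥ 0 from β, and Firm 2 gets 15 ≥ 6 from δ — Nash equilibrium.
(α, δ): Firm 2 prefers γ (15 > 6) — not an equilibrium.
(β, γ): Firm 1 prefers α (14 > 0); Firm 2 prefers δ (7 > 4) — not an equilibrium.
(β, δ): Firm 1 gets 14 ≥ 14 from α, and Firm 2 gets 7 ≥ 4 from γ — Nash equilibrium.

(α, γ) and (β, δ)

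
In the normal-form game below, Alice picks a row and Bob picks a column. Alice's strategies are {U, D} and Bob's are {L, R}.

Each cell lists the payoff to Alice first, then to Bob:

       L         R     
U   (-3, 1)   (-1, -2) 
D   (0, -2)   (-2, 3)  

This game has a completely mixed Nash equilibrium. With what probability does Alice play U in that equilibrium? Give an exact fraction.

5/8

Let p be the probability that Alice plays U. In a completely mixed equilibrium, Bob must be indifferent between L and R.
Bob's expected payoff from L is p − 2(1−p); from R it is −2p + 3(1−p).
Setting these equal: 3p − 2 = −5p + 3, so p = 5/8.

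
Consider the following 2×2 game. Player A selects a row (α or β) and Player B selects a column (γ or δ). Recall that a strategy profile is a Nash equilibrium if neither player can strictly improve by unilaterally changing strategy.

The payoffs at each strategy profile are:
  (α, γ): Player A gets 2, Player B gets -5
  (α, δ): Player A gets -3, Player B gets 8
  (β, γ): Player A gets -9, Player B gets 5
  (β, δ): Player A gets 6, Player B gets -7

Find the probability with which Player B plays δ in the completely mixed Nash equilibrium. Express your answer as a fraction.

11/20

Let y be the probability that Player B plays γ. In a completely mixed equilibrium, Player A must be indifferent between α and β.
Player A's expected payoff from α is 2y − 3(1−y); from β it is −9y + 6(1−y).
Setting these equal: 5y − 3 = −15y + 6, so y = 9/20.
Therefore Player B plays δ with probability 1 − 9/20 = 11/20.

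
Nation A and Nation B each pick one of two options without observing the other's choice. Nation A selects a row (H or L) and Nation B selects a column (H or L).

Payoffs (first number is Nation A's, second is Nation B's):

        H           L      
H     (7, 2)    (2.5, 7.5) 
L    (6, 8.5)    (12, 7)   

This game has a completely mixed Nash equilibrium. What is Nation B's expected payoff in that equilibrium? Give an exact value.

First find p, the probability Nation A plays H, from Nation B's indifference between H and L: 2p + 8.5(1−p) = 7.5p + 7(1−p), giving p = 3/14.
Since Nation B is indifferent in equilibrium, Nation B's expected payoff equals the payoff from either column against (3/14, 11/14). Using H: 2(3/14) + 8.5(11/14) = 199/28.

199/28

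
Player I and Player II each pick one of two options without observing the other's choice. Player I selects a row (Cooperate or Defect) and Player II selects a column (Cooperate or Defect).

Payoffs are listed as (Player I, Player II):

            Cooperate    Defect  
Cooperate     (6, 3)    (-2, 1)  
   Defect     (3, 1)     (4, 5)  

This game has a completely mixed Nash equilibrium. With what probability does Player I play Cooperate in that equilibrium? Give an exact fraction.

Let p be the probability that Player I plays Cooperate. In a completely mixed equilibrium, Player II must be indifferent between Cooperate and Defect.
Player II's expected payoff from Cooperate is 3p + (1−p); from Defect it is p + 5(1−p).
Setting these equal: 2p + 1 = −4p + 5, so p = 2/3.

2/3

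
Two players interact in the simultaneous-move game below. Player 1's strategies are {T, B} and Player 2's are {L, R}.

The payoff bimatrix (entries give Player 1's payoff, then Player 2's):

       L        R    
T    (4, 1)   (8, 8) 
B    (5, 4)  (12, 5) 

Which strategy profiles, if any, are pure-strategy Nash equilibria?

(B, R)

(T, L): Player 1 prefers B (5 > 4); Player 2 prefers R (8 > 1) — not an equilibrium.
(T, R): Player 1 prefers B (12 > 8) — not an equilibrium.
(B, L): Player 2 prefers R (5 > 4) — not an equilibrium.
(B, R): Player 1 gets 12 ≥ 8 from T, and Player 2 gets 5 ≥ 4 from L — Nash equilibrium.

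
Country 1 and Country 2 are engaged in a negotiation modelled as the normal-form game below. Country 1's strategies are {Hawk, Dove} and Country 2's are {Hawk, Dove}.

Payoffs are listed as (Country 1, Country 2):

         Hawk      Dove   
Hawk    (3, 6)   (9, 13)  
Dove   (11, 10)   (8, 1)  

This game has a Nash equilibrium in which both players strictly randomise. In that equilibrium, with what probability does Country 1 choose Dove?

Let r be the probability that Country 1 plays Hawk. In a completely mixed equilibrium, Country 2 must be indifferent between Hawk and Dove.
Country 2's expected payoff from Hawk is 6r + 10(1−r); from Dove it is 13r + (1−r).
Setting these equal: −4r + 10 = 12r + 1, so r = 9/16.
Therefore Country 1 plays Dove with probability 1 − 9/16 = 7/16.

7/16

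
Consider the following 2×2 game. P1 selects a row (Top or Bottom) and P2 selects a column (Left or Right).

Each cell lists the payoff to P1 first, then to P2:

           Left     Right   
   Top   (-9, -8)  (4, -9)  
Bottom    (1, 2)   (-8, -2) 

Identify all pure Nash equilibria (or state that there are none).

(Bottom, Left)

(Top, Left): P1 prefers Bottom (1 > -9) — not an equilibrium.
(Top, Right): P2 prefers Left (-8 > -9) — not an equilibrium.
(Bottom, Left): P1 gets 1 ≥ -9 from Top, and P2 gets 2 ≥ -2 from Right — Nash equilibrium.
(Bottom, Right): P1 prefers Top (4 > -8); P2 prefers Left (2 > -2) — not an equilibrium.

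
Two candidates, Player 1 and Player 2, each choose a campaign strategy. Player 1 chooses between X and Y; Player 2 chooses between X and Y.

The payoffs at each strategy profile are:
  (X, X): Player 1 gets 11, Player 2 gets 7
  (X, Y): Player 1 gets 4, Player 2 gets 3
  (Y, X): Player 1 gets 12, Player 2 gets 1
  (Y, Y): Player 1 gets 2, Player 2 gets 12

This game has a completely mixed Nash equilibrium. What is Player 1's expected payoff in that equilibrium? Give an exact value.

26/3

First find y, the probability Player 2 plays X, from Player 1's indifference between X and Y: 11y + 4(1−y) = 12y + 2(1−y), giving y = 2/3.
Since Player 1 is indifferent in equilibrium, Player 1's expected payoff equals the payoff from either row against (2/3, 1/3). Using X: 11(2/3) + 4(1/3) = 26/3.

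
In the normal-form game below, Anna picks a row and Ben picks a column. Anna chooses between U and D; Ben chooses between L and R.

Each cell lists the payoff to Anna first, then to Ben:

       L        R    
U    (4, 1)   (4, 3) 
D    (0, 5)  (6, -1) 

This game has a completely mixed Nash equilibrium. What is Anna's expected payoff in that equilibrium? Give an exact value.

First find y, the probability Ben plays L, from Anna's indifference between U and D: 4y + 4(1−y) = 6(1−y), giving y = 1/3.
Since Anna is indifferent in equilibrium, Anna's expected payoff equals the payoff from either row against (1/3, 2/3). Using U: 4(1/3) + 4(2/3) = 4.

4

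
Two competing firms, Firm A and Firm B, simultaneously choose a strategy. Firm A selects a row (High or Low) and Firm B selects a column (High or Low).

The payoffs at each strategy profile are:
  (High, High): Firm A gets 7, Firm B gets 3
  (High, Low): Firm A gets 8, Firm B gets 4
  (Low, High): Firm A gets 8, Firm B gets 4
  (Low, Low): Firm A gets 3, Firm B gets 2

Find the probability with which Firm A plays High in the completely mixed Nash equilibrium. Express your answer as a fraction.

2/3

Let r be the probability that Firm A plays High. In a completely mixed equilibrium, Firm B must be indifferent between High and Low.
Firm B's expected payoff from High is 3r + 4(1−r); from Low it is 4r + 2(1−r).
Setting these equal: −r + 4 = 2r + 2, so r = 2/3.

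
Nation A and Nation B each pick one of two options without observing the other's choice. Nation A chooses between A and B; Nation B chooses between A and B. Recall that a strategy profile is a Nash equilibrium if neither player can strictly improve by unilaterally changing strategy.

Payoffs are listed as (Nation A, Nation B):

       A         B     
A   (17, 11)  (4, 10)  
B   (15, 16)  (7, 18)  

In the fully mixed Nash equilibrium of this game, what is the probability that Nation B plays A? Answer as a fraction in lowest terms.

3/5

Let q be the probability that Nation B plays A. In a completely mixed equilibrium, Nation A must be indifferent between A and B.
Nation A's expected payoff from A is 17q + 4(1−q); from B it is 15q + 7(1−q).
Setting these equal: 13q + 4 = 8q + 7, so q = 3/5.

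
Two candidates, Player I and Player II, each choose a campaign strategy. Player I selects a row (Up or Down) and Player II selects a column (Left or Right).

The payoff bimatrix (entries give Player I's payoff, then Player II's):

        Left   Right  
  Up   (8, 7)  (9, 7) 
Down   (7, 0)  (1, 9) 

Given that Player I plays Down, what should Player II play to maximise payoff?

Right

Against Down, Player II earns 0 from Left and 9 from Right.
So Right is the best response.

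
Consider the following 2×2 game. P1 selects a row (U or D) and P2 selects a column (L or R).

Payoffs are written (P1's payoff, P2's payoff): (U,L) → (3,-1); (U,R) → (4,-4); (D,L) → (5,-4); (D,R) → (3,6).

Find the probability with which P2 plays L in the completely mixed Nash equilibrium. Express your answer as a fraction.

1/3

Let q be the probability that P2 plays L. In a completely mixed equilibrium, P1 must be indifferent between U and D.
P1's expected payoff from U is 3q + 4(1−q); from D it is 5q + 3(1−q).
Setting these equal: −q + 4 = 2q + 3, so q = 1/3.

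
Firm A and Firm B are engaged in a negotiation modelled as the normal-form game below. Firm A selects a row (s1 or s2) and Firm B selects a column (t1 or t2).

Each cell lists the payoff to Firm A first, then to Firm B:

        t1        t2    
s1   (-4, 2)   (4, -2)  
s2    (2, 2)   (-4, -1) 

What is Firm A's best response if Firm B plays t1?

Against t1, Firm A earns -4 from s1 and 2 from s2.
So s2 is the best response.

s2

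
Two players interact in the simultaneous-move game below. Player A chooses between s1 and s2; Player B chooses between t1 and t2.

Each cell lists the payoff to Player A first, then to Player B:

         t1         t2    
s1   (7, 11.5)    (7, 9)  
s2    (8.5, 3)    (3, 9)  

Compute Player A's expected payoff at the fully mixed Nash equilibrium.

7

First find q, the probability Player B plays t1, from Player A's indifference between s1 and s2: 7q + 7(1−q) = 8.5q + 3(1−q), giving q = 8/11.
Since Player A is indifferent in equilibrium, Player A's expected payoff equals the payoff from either row against (8/11, 3/11). Using s1: 7(8/11) + 7(3/11) = 7.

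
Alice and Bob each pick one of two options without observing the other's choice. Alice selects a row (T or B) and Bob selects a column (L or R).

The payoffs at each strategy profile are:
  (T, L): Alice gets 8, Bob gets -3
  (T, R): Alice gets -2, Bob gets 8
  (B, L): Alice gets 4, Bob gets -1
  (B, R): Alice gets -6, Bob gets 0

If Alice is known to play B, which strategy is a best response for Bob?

R

Against B, Bob earns -1 from L and 0 from R.
So R is the best response.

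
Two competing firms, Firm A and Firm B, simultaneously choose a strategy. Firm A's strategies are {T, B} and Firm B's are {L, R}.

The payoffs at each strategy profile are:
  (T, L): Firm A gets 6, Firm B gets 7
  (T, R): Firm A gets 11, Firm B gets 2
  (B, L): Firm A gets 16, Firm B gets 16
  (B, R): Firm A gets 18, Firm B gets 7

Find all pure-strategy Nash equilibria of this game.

(T, L): Firm A prefers B (16 > 6) — not an equilibrium.
(T, R): Firm A prefers B (18 > 11); Firm B prefers L (7 > 2) — not an equilibrium.
(B, L): Firm A gets 16 ≥ 6 from T, and Firm B gets 16 ≥ 7 from R — Nash equilibrium.
(B, R): Firm B prefers L (16 > 7) — not an equilibrium.

(B, L)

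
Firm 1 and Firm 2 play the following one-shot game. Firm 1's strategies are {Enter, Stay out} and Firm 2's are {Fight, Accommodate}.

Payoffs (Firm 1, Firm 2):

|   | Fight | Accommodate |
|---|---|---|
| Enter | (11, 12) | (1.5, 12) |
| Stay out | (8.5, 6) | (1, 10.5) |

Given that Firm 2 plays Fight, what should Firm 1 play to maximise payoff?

Against Fight, Firm 1 earns 11 from Enter and 8.5 from Stay out.
So Enter is the best response.

Enter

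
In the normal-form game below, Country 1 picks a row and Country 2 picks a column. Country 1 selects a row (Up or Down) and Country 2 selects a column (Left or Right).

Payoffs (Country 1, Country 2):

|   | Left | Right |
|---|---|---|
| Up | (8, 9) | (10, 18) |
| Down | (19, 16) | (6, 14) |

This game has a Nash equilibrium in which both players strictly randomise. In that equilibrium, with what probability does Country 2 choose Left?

4/15

Let y be the probability that Country 2 plays Left. In a completely mixed equilibrium, Country 1 must be indifferent between Up and Down.
Country 1's expected payoff from Up is 8y + 10(1−y); from Down it is 19y + 6(1−y).
Setting these equal: −2y + 10 = 13y + 6, so y = 4/15.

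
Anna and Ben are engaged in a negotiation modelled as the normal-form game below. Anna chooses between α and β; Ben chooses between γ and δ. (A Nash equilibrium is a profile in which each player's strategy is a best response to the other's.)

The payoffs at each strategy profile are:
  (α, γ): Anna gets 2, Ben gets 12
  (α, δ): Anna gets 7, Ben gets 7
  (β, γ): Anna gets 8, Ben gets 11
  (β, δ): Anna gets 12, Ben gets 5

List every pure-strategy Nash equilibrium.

(α, γ): Anna prefers β (8 > 2) — not an equilibrium.
(α, δ): Anna prefers β (12 > 7); Ben prefers γ (12 > 7) — not an equilibrium.
(β, γ): Anna gets 8 ≥ 2 from α, and Ben gets 11 ≥ 5 from δ — Nash equilibrium.
(β, δ): Ben prefers γ (11 > 5) — not an equilibrium.

(β, γ)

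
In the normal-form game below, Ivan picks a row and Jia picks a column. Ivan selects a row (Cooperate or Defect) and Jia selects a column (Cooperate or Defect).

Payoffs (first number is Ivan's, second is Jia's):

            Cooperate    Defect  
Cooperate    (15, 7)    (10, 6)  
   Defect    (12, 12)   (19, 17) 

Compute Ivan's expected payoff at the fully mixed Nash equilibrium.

First find y, the probability Jia plays Cooperate, from Ivan's indifference between Cooperate and Defect: 15y + 10(1−y) = 12y + 19(1−y), giving y = 3/4.
Since Ivan is indifferent in equilibrium, Ivan's expected payoff equals the payoff from either row against (3/4, 1/4). Using Cooperate: 15(3/4) + 10(1/4) = 55/4.

55/4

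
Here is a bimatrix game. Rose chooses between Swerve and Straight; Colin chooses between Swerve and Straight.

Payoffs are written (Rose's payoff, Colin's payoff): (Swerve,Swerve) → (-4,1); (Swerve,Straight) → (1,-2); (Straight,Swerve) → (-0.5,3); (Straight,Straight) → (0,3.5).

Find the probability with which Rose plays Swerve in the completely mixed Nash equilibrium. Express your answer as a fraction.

Let x be the probability that Rose plays Swerve. In a completely mixed equilibrium, Colin must be indifferent between Swerve and Straight.
Colin's expected payoff from Swerve is x + 3(1−x); from Straight it is −2x + 3.5(1−x).
Setting these equal: −2x + 3 = −5.5x + 3.5, so x = 1/7.

1/7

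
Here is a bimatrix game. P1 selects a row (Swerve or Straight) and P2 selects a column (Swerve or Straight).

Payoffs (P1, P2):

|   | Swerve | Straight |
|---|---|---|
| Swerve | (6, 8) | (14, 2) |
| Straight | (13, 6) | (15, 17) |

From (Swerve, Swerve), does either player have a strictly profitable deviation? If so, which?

P1

P1 at (Swerve, Swerve) earns 6; deviating to Straight yields 13 — a strict improvement.
P2 earns 8; deviating to Straight yields 2 — not better.
Only P1 has a strictly profitable deviation.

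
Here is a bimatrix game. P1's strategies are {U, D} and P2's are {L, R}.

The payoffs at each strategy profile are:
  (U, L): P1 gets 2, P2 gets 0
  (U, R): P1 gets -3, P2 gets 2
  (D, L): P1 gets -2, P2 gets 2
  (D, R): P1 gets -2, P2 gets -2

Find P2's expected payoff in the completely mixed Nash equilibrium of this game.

First find x, the probability P1 plays U, from P2's indifference between L and R: 2(1−x) = 2x − 2(1−x), giving x = 2/3.
Since P2 is indifferent in equilibrium, P2's expected payoff equals the payoff from either column against (2/3, 1/3). Using L: 2(1/3) = 2/3.

2/3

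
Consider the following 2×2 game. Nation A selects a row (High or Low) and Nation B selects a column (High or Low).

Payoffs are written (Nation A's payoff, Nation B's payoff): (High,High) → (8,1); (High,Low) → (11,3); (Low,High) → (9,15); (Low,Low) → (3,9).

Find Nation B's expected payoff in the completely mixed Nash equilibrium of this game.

9/2

First find x, the probability Nation A plays High, from Nation B's indifference between High and Low: x + 15(1−x) = 3x + 9(1−x), giving x = 3/4.
Since Nation B is indifferent in equilibrium, Nation B's expected payoff equals the payoff from either column against (3/4, 1/4). Using High: (3/4) + 15(1/4) = 9/2.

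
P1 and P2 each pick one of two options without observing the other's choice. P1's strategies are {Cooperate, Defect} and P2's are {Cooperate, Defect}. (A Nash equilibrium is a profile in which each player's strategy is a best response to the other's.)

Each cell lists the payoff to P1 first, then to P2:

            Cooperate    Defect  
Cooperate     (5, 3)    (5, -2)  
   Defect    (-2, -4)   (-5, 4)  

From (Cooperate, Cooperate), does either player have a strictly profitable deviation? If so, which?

P1 at (Cooperate, Cooperate) earns 5; deviating to Defect yields -2 — not better.
P2 earns 3; deviating to Defect yields -2 — not better.
Neither player can strictly improve; the profile is a Nash equilibrium.

Neither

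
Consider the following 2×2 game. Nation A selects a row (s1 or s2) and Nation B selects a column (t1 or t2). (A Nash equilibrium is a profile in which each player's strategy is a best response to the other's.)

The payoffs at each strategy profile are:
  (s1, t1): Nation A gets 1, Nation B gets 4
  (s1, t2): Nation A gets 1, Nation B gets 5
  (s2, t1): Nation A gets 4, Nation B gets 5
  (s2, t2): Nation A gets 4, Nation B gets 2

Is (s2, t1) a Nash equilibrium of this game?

Yes

At (s2, t1), Nation A earns 4; switching to s1 would give 1, so Nation A has no profitable deviation.
Nation B earns 5; switching to t2 would give 2, so Nation B has no profitable deviation.
Neither player can gain by a unilateral deviation, so this profile is a Nash equilibrium.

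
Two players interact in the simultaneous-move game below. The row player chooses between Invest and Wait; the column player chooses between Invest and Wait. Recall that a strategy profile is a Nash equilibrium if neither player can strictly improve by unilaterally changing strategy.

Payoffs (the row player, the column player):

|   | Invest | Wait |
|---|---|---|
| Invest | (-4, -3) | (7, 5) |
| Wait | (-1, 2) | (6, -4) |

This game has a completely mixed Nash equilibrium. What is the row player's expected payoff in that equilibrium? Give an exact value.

17/4

First find y, the probability the column player plays Invest, from the row player's indifference between Invest and Wait: −4y + 7(1−y) = −y + 6(1−y), giving y = 1/4.
Since the row player is indifferent in equilibrium, the row player's expected payoff equals the payoff from either row against (1/4, 3/4). Using Invest: −4(1/4) + 7(3/4) = 17/4.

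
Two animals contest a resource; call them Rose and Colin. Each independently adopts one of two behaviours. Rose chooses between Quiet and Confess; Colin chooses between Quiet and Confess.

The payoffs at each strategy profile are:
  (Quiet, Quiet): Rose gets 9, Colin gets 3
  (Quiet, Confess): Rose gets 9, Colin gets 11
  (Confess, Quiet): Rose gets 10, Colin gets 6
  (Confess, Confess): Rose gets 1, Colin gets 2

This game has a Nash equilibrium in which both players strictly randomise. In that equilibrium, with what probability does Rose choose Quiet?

Let r be the probability that Rose plays Quiet. In a completely mixed equilibrium, Colin must be indifferent between Quiet and Confess.
Colin's expected payoff from Quiet is 3r + 6(1−r); from Confess it is 11r + 2(1−r).
Setting these equal: −3r + 6 = 9r + 2, so r = 1/3.

1/3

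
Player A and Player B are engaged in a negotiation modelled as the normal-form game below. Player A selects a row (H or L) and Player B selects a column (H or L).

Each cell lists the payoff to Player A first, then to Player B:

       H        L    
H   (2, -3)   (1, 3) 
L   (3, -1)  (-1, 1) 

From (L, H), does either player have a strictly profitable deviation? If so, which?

Player A at (L, H) earns 3; deviating to H yields 2 — not better.
Player B earns -1; deviating to L yields 1 — a strict improvement.
Only Player B has a strictly profitable deviation.

Player B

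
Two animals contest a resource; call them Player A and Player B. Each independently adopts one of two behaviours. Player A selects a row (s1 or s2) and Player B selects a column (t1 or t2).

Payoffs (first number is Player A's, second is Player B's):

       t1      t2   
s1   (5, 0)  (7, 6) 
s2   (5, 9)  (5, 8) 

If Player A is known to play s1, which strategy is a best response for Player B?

Against s1, Player B earns 0 from t1 and 6 from t2.
So t2 is the best response.

t2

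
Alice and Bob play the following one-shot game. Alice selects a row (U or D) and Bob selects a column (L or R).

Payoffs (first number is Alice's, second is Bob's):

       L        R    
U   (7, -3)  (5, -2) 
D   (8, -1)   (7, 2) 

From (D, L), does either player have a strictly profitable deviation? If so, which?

Alice at (D, L) earns 8; deviating to U yields 7 — not better.
Bob earns -1; deviating to R yields 2 — a strict improvement.
Only Bob has a strictly profitable deviation.

Bob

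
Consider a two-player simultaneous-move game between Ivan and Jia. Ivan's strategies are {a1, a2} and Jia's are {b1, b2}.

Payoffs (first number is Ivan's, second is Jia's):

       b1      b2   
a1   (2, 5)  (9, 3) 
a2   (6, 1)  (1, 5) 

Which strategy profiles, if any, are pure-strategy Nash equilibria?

(a1, b1): Ivan prefers a2 (6 > 2) — not an equilibrium.
(a1, b2): Jia prefers b1 (5 > 3) — not an equilibrium.
(a2, b1): Jia prefers b2 (5 > 1) — not an equilibrium.
(a2, b2): Ivan prefers a1 (9 > 1) — not an equilibrium.

none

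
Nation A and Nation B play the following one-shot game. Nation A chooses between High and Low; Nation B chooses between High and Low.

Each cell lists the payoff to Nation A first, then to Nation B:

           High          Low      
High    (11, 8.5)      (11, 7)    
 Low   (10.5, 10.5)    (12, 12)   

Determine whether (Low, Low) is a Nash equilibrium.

Yes

At (Low, Low), Nation A earns 12; switching to High would give 11, so Nation A has no profitable deviation.
Nation B earns 12; switching to High would give 10.5, so Nation B has no profitable deviation.
Neither player can gain by a unilateral deviation, so this profile is a Nash equilibrium.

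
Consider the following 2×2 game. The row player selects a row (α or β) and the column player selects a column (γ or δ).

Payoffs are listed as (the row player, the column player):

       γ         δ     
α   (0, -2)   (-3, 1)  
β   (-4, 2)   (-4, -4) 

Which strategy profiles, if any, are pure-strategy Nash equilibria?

(α, δ)

(α, γ): the column player prefers δ (1 > -2) — not an equilibrium.
(α, δ): the row player gets -3 ≥ -4 from β, and the column player gets 1 ≥ -2 from γ — Nash equilibrium.
(β, γ): the row player prefers α (0 > -4) — not an equilibrium.
(β, δ): the row player prefers α (-3 > -4); the column player prefers γ (2 > -4) — not an equilibrium.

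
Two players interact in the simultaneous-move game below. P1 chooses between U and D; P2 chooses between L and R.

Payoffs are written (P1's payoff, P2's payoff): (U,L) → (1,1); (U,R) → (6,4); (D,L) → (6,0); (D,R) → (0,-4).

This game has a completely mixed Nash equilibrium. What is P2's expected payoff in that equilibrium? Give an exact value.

First find x, the probability P1 plays U, from P2's indifference between L and R: x = 4x − 4(1−x), giving x = 4/7.
Since P2 is indifferent in equilibrium, P2's expected payoff equals the payoff from either column against (4/7, 3/7). Using L: (4/7) = 4/7.

4/7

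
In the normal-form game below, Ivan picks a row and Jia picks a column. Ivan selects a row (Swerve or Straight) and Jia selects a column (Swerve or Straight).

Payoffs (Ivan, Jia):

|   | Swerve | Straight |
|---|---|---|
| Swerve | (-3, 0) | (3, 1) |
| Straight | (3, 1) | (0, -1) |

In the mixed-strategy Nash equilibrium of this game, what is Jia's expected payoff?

First find p, the probability Ivan plays Swerve, from Jia's indifference between Swerve and Straight: (1−p) = p − (1−p), giving p = 2/3.
Since Jia is indifferent in equilibrium, Jia's expected payoff equals the payoff from either column against (2/3, 1/3). Using Swerve: (1/3) = 1/3.

1/3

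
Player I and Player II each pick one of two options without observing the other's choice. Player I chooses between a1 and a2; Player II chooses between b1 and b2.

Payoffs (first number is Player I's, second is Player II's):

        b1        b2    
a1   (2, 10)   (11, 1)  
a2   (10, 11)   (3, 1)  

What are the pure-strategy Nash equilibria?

(a2, b1)

(a1, b1): Player I prefers a2 (10 > 2) — not an equilibrium.
(a1, b2): Player II prefers b1 (10 > 1) — not an equilibrium.
(a2, b1): Player I gets 10 ≥ 2 from a1, and Player II gets 11 ≥ 1 from b2 — Nash equilibrium.
(a2, b2): Player I prefers a1 (11 > 3); Player II prefers b1 (11 > 1) — not an equilibrium.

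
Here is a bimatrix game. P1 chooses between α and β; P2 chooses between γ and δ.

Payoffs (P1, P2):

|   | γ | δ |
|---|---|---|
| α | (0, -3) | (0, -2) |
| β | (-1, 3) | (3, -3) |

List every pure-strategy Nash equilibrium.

none

(α, γ): P2 prefers δ (-2 > -3) — not an equilibrium.
(α, δ): P1 prefers β (3 > 0) — not an equilibrium.
(β, γ): P1 prefers α (0 > -1) — not an equilibrium.
(β, δ): P2 prefers γ (3 > -3) — not an equilibrium.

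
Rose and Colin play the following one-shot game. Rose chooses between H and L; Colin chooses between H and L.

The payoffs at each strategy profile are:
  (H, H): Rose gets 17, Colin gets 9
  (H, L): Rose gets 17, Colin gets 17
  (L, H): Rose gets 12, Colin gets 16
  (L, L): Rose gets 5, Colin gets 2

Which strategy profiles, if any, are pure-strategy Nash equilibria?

(H, L)

(H, H): Colin prefers L (17 > 9) — not an equilibrium.
(H, L): Rose gets 17 ≥ 5 from L, and Colin gets 17 ≥ 9 from H — Nash equilibrium.
(L, H): Rose prefers H (17 > 12) — not an equilibrium.
(L, L): Rose prefers H (17 > 5); Colin prefers H (16 > 2) — not an equilibrium.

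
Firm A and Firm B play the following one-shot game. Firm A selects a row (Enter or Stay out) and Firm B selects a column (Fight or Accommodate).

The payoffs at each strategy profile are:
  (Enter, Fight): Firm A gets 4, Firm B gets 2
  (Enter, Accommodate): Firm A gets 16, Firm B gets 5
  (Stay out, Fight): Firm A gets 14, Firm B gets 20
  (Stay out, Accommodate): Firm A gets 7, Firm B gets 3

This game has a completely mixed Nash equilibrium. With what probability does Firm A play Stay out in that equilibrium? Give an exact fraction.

Let x be the probability that Firm A plays Enter. In a completely mixed equilibrium, Firm B must be indifferent between Fight and Accommodate.
Firm B's expected payoff from Fight is 2x + 20(1−x); from Accommodate it is 5x + 3(1−x).
Setting these equal: −18x + 20 = 2x + 3, so x = 17/20.
Therefore Firm A plays Stay out with probability 1 − 17/20 = 3/20.

3/20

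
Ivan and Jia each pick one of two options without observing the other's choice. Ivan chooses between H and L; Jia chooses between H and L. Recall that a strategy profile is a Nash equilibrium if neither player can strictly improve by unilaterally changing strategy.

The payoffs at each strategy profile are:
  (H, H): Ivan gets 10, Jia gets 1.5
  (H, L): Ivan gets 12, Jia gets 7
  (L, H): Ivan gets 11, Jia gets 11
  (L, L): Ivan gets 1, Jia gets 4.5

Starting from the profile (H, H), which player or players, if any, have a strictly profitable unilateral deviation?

Both

Ivan at (H, H) earns 10; deviating to L yields 11 — a strict improvement.
Jia earns 1.5; deviating to L yields 7 — a strict improvement.
Both Ivan and Jia have strictly profitable deviations.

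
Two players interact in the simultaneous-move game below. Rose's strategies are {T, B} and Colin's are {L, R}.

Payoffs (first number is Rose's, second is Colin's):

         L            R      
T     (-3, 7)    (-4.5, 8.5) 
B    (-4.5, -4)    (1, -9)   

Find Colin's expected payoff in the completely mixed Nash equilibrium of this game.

First find x, the probability Rose plays T, from Colin's indifference between L and R: 7x − 4(1−x) = 8.5x − 9(1−x), giving x = 10/13.
Since Colin is indifferent in equilibrium, Colin's expected payoff equals the payoff from either column against (10/13, 3/13). Using L: 7(10/13) − 4(3/13) = 58/13.

58/13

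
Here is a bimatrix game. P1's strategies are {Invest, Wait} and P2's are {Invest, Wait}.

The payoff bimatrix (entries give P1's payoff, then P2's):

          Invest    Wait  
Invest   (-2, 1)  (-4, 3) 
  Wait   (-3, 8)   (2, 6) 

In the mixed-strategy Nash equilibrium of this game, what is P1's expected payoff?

First find y, the probability P2 plays Invest, from P1's indifference between Invest and Wait: −2y − 4(1−y) = −3y + 2(1−y), giving y = 6/7.
Since P1 is indifferent in equilibrium, P1's expected payoff equals the payoff from either row against (6/7, 1/7). Using Invest: −2(6/7) − 4(1/7) = -16/7.

-16/7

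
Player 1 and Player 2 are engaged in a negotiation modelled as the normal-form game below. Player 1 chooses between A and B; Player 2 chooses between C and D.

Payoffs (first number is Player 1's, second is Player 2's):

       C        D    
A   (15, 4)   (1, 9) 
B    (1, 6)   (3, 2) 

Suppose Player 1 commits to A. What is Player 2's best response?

Against A, Player 2 earns 4 from C and 9 from D.
So D is the best response.

D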